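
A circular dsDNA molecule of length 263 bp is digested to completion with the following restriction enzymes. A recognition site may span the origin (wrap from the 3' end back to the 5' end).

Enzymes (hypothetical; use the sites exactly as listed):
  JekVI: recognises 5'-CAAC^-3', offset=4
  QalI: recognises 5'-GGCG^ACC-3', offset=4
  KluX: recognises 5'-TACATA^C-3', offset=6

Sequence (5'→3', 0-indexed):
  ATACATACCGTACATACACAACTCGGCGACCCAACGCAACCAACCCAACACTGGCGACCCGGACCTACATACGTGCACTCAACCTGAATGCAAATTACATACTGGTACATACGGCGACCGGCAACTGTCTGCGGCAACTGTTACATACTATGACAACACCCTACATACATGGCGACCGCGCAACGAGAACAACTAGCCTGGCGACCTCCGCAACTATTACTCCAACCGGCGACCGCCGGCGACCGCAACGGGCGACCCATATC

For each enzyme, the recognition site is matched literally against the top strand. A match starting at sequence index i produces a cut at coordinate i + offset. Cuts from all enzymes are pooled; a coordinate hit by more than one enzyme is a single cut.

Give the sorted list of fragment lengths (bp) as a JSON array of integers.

[4,5,5,5,5,5,6,6,7,7,7,8,9,9,9,9,10,10,10,10,10,10,11,12,12,13,15,16,18]

Site scan:
  JekVI (CAAC, off=4): starts [18, 31, 36, 40, 45, 79, 121, 134, 153, 180, 189, 210, 222, 245] → cuts [22, 35, 40, 44, 49, 83, 125, 138, 157, 184, 193, 214, 226, 249]
  QalI (GGCGACC, off=4): starts [24, 52, 112, 170, 199, 227, 237, 250] → cuts [28, 56, 116, 174, 203, 231, 241, 254]
  KluX (TACATAC, off=6): starts [1, 10, 65, 95, 105, 141, 161] → cuts [7, 16, 71, 101, 111, 147, 167]

All cut coordinates (distinct, sorted): [7, 16, 22, 28, 35, 40, 44, 49, 56, 71, 83, 101, 111, 116, 125, 138, 147, 157, 167, 174, 184, 193, 203, 214, 226, 231, 241, 249, 254]

Fragments:
  7→16: 9 bp
  16→22: 6 bp
  22→28: 6 bp
  28→35: 7 bp
  35→40: 5 bp
  40→44: 4 bp
  44→49: 5 bp
  49→56: 7 bp
  56→71: 15 bp
  71→83: 12 bp
  83→101: 18 bp
  101→111: 10 bp
  111→116: 5 bp
  116→125: 9 bp
  125→138: 13 bp
  138→147: 9 bp
  147→157: 10 bp
  157→167: 10 bp
  167→174: 7 bp
  174→184: 10 bp
  184→193: 9 bp
  193→203: 10 bp
  203→214: 11 bp
  214→226: 12 bp
  226→231: 5 bp
  231→241: 10 bp
  241→249: 8 bp
  249→254: 5 bp
  254→7 (wrap): 263-254+7 = 16 bp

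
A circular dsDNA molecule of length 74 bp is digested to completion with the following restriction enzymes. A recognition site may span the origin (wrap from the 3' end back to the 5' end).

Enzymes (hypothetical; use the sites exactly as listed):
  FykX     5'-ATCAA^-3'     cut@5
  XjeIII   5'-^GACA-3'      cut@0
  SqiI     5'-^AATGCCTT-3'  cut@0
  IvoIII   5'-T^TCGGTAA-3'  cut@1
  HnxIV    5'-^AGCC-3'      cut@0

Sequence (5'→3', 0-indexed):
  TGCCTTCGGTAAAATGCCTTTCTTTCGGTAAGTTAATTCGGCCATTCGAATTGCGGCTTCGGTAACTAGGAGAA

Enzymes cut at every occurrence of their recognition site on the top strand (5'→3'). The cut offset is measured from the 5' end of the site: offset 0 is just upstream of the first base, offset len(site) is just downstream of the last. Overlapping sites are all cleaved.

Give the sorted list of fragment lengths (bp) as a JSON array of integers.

Scan for sites:
  FykX (ATCAA, off=5): no sites
  XjeIII (GACA, off=0): no sites
  SqiI (AATGCCTT, off=0): starts [12, 72] → cuts [12, 72]
  IvoIII (TTCGGTAA, off=1): starts [4, 23, 57] → cuts [5, 24, 58]
  HnxIV (AGCC, off=0): no sites

Pooled cuts: [5, 12, 24, 58, 72]

Fragments:
  5→12: 7 bp
  12→24: 12 bp
  24→58: 34 bp
  58→72: 14 bp
  72→5 (wrap): 74-72+5 = 7 bp

[7,7,12,14,34]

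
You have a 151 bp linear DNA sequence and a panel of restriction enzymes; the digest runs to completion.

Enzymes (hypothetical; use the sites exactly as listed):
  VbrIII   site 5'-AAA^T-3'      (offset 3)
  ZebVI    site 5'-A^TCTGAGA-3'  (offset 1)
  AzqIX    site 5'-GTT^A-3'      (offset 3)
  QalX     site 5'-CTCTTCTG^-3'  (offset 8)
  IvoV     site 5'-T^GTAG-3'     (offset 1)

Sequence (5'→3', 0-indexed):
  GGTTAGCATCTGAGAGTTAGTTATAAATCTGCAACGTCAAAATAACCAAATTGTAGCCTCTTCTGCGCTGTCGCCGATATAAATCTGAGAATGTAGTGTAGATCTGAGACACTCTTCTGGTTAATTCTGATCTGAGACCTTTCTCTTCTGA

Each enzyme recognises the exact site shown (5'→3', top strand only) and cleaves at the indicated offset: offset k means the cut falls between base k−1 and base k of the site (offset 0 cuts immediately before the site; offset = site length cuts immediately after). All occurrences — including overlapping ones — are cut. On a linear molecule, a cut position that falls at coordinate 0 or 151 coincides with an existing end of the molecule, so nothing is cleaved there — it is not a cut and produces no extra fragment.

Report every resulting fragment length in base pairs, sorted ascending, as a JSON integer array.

Scan for sites:
  VbrIII AAAT/3: at [24, 39, 47, 80] ⇒ [27, 42, 50, 83]
  ZebVI ATCTGAGA/1: at [7, 82, 101, 129] ⇒ [8, 83, 102, 130]
  AzqIX GTTA/3: at [1, 15, 19, 119] ⇒ [4, 18, 22, 122]
  QalX CTCTTCTG/8: at [57, 111, 142] ⇒ [65, 119, 150]
  IvoV TGTAG/1: at [51, 91, 96] ⇒ [52, 92, 97]

All cut coordinates (distinct, sorted): [4, 8, 18, 22, 27, 42, 50, 52, 65, 83, 92, 97, 102, 119, 122, 130, 150]

Fragments:
  [0,4): 4 bp
  [4,8): 4 bp
  [8,18): 10 bp
  [18,22): 4 bp
  [22,27): 5 bp
  [27,42): 15 bp
  [42,50): 8 bp
  [50,52): 2 bp
  [52,65): 13 bp
  [65,83): 18 bp
  [83,92): 9 bp
  [92,97): 5 bp
  [97,102): 5 bp
  [102,119): 17 bp
  [119,122): 3 bp
  [122,130): 8 bp
  [130,150): 20 bp
  [150,151): 1 bp

[1,2,3,4,4,4,5,5,5,8,8,9,10,13,15,17,18,20]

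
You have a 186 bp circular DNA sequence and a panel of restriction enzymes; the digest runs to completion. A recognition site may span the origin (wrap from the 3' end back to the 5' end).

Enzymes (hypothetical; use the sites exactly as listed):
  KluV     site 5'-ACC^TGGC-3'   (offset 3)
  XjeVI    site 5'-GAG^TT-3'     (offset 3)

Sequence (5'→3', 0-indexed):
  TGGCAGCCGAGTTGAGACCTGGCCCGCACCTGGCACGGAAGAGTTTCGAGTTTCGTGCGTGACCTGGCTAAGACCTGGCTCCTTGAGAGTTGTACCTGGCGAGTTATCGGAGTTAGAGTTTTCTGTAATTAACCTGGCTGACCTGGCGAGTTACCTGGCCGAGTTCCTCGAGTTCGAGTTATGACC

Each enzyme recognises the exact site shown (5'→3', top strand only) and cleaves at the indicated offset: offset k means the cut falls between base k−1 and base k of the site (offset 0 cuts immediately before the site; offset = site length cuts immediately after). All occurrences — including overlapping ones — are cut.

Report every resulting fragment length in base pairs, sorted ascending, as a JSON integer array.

[5,6,6,7,7,7,7,8,8,8,9,9,9,11,11,11,13,14,14,16]

Site scan:
  KluV ACCTGGC/3: at [16, 27, 61, 72, 93, 131, 140, 152, 183] ⇒ [0, 19, 30, 64, 75, 96, 134, 143, 155]
  XjeVI GAGTT/3: at [8, 40, 47, 86, 100, 109, 115, 147, 160, 169, 175] ⇒ [11, 43, 50, 89, 103, 112, 118, 150, 163, 172, 178]

Pooled cuts: [0, 11, 19, 30, 43, 50, 64, 75, 89, 96, 103, 112, 118, 134, 143, 150, 155, 163, 172, 178]

Fragments:
  0→11: 11 bp
  11→19: 8 bp
  19→30: 11 bp
  30→43: 13 bp
  43→50: 7 bp
  50→64: 14 bp
  64→75: 11 bp
  75→89: 14 bp
  89→96: 7 bp
  96→103: 7 bp
  103→112: 9 bp
  112→118: 6 bp
  118→134: 16 bp
  134→143: 9 bp
  143→150: 7 bp
  150→155: 5 bp
  155→163: 8 bp
  163→172: 9 bp
  172→178: 6 bp
  178→0 (wrap): 186-178+0 = 8 bp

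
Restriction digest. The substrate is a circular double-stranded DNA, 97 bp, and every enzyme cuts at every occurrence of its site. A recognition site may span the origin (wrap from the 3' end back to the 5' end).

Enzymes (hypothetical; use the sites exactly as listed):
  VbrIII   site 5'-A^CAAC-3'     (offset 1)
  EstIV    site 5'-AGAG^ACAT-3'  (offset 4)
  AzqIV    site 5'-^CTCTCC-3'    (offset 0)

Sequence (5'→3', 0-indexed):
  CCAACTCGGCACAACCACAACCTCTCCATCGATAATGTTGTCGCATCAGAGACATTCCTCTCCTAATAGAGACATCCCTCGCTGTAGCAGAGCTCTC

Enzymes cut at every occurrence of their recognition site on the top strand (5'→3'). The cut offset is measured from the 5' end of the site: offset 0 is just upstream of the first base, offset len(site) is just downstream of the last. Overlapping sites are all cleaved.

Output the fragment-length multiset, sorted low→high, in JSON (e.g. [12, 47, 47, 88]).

[4,6,6,14,16,21,30]

Scan for sites:
  VbrIII (ACAAC, off=1): starts [10, 16] → cuts [11, 17]
  EstIV (AGAGACAT, off=4): starts [47, 67] → cuts [51, 71]
  AzqIV (CTCTCC, off=0): starts [21, 57, 92] → cuts [21, 57, 92]

All cut coordinates (distinct, sorted): [11, 17, 21, 51, 57, 71, 92]

Fragments:
  11→17: 6 bp
  17→21: 4 bp
  21→51: 30 bp
  51→57: 6 bp
  57→71: 14 bp
  71→92: 21 bp
  92→11 (wrap): 97-92+11 = 16 bp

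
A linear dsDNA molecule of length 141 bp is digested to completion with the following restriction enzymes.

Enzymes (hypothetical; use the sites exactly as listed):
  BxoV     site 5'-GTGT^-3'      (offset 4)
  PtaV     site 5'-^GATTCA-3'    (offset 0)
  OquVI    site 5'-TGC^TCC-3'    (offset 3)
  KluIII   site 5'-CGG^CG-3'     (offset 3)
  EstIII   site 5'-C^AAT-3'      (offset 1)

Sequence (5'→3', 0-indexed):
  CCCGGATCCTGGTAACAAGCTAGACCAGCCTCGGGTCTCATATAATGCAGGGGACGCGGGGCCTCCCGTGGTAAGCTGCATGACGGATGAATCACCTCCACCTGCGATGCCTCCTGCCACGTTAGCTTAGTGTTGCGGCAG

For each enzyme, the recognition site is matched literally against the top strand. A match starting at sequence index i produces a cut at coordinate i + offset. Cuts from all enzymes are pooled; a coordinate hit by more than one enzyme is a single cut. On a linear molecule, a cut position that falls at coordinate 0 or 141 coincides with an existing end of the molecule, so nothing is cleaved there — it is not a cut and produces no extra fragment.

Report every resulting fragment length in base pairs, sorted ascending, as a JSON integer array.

Per-enzyme occurrences:
  BxoV GTGT/4: at [129] ⇒ [133]
  PtaV (GATTCA, off=0): no sites
  OquVI (TGCTCC, off=3): no sites
  KluIII (CGGCG, off=3): no sites
  EstIII (CAAT, off=1): no sites

All cut coordinates (distinct, sorted): [133]

Fragments:
  [0,133): 133 bp
  [133,141): 8 bp

[8,133]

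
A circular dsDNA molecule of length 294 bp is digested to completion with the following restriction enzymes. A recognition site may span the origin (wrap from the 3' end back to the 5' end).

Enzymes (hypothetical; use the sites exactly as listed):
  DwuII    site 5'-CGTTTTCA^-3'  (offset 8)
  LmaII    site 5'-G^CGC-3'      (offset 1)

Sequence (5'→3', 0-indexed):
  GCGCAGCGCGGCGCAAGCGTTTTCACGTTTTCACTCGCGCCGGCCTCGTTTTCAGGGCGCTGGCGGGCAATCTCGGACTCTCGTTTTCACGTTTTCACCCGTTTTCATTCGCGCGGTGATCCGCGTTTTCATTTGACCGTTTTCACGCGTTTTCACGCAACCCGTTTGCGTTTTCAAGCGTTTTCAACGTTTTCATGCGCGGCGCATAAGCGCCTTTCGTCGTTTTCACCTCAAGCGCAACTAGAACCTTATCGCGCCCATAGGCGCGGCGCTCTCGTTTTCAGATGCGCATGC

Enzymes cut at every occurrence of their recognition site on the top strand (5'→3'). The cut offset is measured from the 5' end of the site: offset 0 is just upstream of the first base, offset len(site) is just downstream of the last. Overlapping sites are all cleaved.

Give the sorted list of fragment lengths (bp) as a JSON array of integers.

Site scan:
  DwuII (CGTTTTCA, off=8): starts [17, 25, 46, 81, 89, 99, 123, 137, 147, 168, 178, 187, 220, 275] → cuts [25, 33, 54, 89, 97, 107, 131, 145, 155, 176, 186, 195, 228, 283]
  LmaII (GCGC, off=1): starts [0, 5, 10, 36, 56, 110, 196, 201, 209, 234, 253, 263, 268, 286, 292] → cuts [1, 6, 11, 37, 57, 111, 197, 202, 210, 235, 254, 264, 269, 287, 293]

Pooled cuts: [1, 6, 11, 25, 33, 37, 54, 57, 89, 97, 107, 111, 131, 145, 155, 176, 186, 195, 197, 202, 210, 228, 235, 254, 264, 269, 283, 287, 293]

Fragments:
  1→6: 5 bp
  6→11: 5 bp
  11→25: 14 bp
  25→33: 8 bp
  33→37: 4 bp
  37→54: 17 bp
  54→57: 3 bp
  57→89: 32 bp
  89→97: 8 bp
  97→107: 10 bp
  107→111: 4 bp
  111→131: 20 bp
  131→145: 14 bp
  145→155: 10 bp
  155→176: 21 bp
  176→186: 10 bp
  186→195: 9 bp
  195→197: 2 bp
  197→202: 5 bp
  202→210: 8 bp
  210→228: 18 bp
  228→235: 7 bp
  235→254: 19 bp
  254→264: 10 bp
  264→269: 5 bp
  269→283: 14 bp
  283→287: 4 bp
  287→293: 6 bp
  293→1 (wrap): 294-293+1 = 2 bp

[2,2,3,4,4,4,5,5,5,5,6,7,8,8,8,9,10,10,10,10,14,14,14,17,18,19,20,21,32]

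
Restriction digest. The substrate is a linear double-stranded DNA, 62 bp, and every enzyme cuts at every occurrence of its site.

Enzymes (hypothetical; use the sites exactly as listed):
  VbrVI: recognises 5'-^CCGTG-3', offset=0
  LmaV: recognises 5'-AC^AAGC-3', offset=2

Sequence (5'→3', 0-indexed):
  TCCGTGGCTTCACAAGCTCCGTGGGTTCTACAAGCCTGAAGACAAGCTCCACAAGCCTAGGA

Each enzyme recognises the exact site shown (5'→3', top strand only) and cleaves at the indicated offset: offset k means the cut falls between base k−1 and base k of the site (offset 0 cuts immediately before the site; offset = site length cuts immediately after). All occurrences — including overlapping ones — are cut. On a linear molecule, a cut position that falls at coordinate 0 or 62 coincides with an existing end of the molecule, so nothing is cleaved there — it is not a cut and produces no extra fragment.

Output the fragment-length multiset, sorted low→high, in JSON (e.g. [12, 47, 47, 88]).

[1,5,9,10,12,12,13]

Per-enzyme occurrences:
  VbrVI (CCGTG, off=0): starts [1, 18] → cuts [1, 18]
  LmaV (ACAAGC, off=2): starts [11, 29, 41, 50] → cuts [13, 31, 43, 52]

All cut coordinates (distinct, sorted): [1, 13, 18, 31, 43, 52]

Fragment lengths:
  [0,1): 1 bp
  [1,13): 12 bp
  [13,18): 5 bp
  [18,31): 13 bp
  [31,43): 12 bp
  [43,52): 9 bp
  [52,62): 10 bp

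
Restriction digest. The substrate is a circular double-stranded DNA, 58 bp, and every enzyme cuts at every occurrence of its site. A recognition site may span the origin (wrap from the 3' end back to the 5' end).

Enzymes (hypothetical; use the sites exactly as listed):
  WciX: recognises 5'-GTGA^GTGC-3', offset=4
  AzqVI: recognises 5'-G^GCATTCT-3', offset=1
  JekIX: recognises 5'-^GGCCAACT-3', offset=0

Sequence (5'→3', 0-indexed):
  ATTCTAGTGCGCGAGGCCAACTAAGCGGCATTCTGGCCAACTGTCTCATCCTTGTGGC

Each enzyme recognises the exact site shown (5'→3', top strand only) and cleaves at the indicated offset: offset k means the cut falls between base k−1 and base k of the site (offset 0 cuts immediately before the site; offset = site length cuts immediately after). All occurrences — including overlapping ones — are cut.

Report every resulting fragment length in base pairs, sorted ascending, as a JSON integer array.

[7,13,16,22]

Scan for sites:
  WciX (GTGAGTGC, off=4): no sites
  AzqVI (GGCATTCT, off=1): starts [26, 55] → cuts [27, 56]
  JekIX (GGCCAACT, off=0): starts [14, 34] → cuts [14, 34]

Pooled cuts: [14, 27, 34, 56]

Fragment lengths:
  14→27: 13 bp
  27→34: 7 bp
  34→56: 22 bp
  56→14 (wrap): 58-56+14 = 16 bp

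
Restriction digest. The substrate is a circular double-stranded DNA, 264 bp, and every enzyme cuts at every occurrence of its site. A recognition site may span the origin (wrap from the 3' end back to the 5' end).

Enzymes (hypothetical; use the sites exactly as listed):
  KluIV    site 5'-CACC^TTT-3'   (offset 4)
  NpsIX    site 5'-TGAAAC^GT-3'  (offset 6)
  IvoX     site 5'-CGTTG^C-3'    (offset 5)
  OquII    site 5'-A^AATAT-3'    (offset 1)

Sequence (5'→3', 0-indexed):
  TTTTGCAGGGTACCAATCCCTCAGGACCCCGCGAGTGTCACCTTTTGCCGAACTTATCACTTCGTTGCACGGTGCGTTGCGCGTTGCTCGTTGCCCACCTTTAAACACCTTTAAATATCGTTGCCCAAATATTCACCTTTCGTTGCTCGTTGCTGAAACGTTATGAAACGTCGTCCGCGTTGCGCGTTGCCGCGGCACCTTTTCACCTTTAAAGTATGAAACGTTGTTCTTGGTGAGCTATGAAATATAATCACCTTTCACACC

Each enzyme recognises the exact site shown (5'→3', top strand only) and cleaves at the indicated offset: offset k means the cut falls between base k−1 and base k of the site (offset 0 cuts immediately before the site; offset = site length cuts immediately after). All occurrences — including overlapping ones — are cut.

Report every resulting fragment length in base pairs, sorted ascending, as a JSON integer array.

[4,4,6,7,7,7,7,7,8,8,9,10,10,10,10,10,12,12,13,15,21,25,42]

Site scan:
  KluIV (CACCTTT, off=4): starts [38, 95, 105, 133, 195, 203, 251, 260] → cuts [0, 42, 99, 109, 137, 199, 207, 255]
  NpsIX (TGAAACGT, off=6): starts [153, 163, 216] → cuts [159, 169, 222]
  IvoX (CGTTGC, off=5): starts [62, 74, 81, 88, 118, 140, 147, 177, 184] → cuts [67, 79, 86, 93, 123, 145, 152, 182, 189]
  OquII (AAATAT, off=1): starts [112, 126, 242] → cuts [113, 127, 243]

Pooled cuts: [0, 42, 67, 79, 86, 93, 99, 109, 113, 123, 127, 137, 145, 152, 159, 169, 182, 189, 199, 207, 222, 243, 255]

Fragment lengths:
  0→42: 42 bp
  42→67: 25 bp
  67→79: 12 bp
  79→86: 7 bp
  86→93: 7 bp
  93→99: 6 bp
  99→109: 10 bp
  109→113: 4 bp
  113→123: 10 bp
  123→127: 4 bp
  127→137: 10 bp
  137→145: 8 bp
  145→152: 7 bp
  152→159: 7 bp
  159→169: 10 bp
  169→182: 13 bp
  182→189: 7 bp
  189→199: 10 bp
  199→207: 8 bp
  207→222: 15 bp
  222→243: 21 bp
  243→255: 12 bp
  255→0 (wrap): 264-255+0 = 9 bp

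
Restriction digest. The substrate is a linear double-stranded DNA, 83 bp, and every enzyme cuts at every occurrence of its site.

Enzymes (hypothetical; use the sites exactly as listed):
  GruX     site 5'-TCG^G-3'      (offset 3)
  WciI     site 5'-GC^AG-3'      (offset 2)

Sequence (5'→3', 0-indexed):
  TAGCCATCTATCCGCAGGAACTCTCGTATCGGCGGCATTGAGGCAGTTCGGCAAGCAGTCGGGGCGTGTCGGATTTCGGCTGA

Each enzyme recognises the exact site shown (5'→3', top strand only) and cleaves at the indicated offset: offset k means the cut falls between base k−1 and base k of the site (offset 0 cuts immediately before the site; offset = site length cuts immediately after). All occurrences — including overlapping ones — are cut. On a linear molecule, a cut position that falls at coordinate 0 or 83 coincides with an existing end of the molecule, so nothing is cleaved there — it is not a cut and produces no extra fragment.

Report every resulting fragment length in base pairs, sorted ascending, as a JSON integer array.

[5,5,6,6,7,10,13,15,16]

Per-enzyme occurrences:
  GruX TCGG/3: at [28, 47, 58, 68, 75] ⇒ [31, 50, 61, 71, 78]
  WciI GCAG/2: at [13, 42, 54] ⇒ [15, 44, 56]

All cut coordinates (distinct, sorted): [15, 31, 44, 50, 56, 61, 71, 78]

Fragment lengths:
  [0,15): 15 bp
  [15,31): 16 bp
  [31,44): 13 bp
  [44,50): 6 bp
  [50,56): 6 bp
  [56,61): 5 bp
  [61,71): 10 bp
  [71,78): 7 bp
  [78,83): 5 bp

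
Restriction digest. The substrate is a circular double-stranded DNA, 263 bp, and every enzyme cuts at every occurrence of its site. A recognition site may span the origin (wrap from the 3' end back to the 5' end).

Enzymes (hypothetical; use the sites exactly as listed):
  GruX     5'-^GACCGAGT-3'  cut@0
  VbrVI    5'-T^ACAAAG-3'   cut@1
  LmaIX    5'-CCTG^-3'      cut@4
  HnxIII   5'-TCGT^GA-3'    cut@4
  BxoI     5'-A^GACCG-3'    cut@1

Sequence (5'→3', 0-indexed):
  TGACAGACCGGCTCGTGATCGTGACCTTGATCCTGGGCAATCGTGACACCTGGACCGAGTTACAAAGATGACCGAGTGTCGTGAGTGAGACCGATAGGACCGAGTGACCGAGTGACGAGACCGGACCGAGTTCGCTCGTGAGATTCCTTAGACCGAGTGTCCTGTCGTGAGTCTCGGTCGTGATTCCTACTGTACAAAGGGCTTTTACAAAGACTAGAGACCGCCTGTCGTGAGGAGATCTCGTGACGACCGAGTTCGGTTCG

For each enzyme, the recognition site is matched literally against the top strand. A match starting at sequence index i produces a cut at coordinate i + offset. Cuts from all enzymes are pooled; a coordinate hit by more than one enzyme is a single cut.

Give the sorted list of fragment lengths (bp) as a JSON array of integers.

[3,4,4,4,5,6,6,8,8,8,9,9,9,9,11,11,12,12,13,13,13,13,13,13,14,16,17]

Site scan:
  GruX GACCGAGT/0: at [52, 69, 97, 105, 123, 150, 247] ⇒ [52, 69, 97, 105, 123, 150, 247]
  VbrVI TACAAAG/1: at [60, 192, 205] ⇒ [61, 193, 206]
  LmaIX CCTG/4: at [31, 48, 160, 223] ⇒ [35, 52, 164, 227]
  HnxIII TCGTGA/4: at [12, 18, 40, 78, 135, 164, 177, 227, 240, 260] ⇒ [1, 16, 22, 44, 82, 139, 168, 181, 231, 244]
  BxoI AGACCG/1: at [4, 87, 117, 149, 217] ⇒ [5, 88, 118, 150, 218]

Pooled cuts: [1, 5, 16, 22, 35, 44, 52, 61, 69, 82, 88, 97, 105, 118, 123, 139, 150, 164, 168, 181, 193, 206, 218, 227, 231, 244, 247]

Fragments:
  1→5: 4 bp
  5→16: 11 bp
  16→22: 6 bp
  22→35: 13 bp
  35→44: 9 bp
  44→52: 8 bp
  52→61: 9 bp
  61→69: 8 bp
  69→82: 13 bp
  82→88: 6 bp
  88→97: 9 bp
  97→105: 8 bp
  105→118: 13 bp
  118→123: 5 bp
  123→139: 16 bp
  139→150: 11 bp
  150→164: 14 bp
  164→168: 4 bp
  168→181: 13 bp
  181→193: 12 bp
  193→206: 13 bp
  206→218: 12 bp
  218→227: 9 bp
  227→231: 4 bp
  231→244: 13 bp
  244→247: 3 bp
  247→1 (wrap): 263-247+1 = 17 bp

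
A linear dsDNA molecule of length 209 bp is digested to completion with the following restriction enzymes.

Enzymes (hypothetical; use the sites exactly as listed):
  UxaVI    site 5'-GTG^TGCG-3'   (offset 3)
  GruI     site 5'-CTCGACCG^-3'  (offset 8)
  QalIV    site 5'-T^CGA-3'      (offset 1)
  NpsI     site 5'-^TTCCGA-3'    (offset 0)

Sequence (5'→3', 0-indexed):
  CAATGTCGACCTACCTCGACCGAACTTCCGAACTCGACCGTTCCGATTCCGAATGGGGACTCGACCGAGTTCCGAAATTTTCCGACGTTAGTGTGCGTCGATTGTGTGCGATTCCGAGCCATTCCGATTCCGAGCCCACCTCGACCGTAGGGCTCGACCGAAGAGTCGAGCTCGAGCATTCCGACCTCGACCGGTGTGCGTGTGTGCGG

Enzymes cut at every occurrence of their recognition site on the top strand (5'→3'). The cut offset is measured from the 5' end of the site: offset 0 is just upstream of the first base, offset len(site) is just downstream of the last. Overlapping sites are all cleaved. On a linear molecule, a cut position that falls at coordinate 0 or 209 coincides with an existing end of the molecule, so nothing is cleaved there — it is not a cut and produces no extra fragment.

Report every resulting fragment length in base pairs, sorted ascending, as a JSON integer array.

Scan for sites:
  UxaVI (GTGTGCG, off=3): starts [90, 103, 193, 201] → cuts [93, 106, 196, 204]
  GruI (CTCGACCG, off=8): starts [14, 32, 59, 139, 152, 185] → cuts [22, 40, 67, 147, 160, 193]
  QalIV (TCGA, off=1): starts [5, 15, 33, 60, 97, 140, 153, 165, 171, 186] → cuts [6, 16, 34, 61, 98, 141, 154, 166, 172, 187]
  NpsI (TTCCGA, off=0): starts [25, 40, 46, 69, 79, 111, 121, 127, 178] → cuts [25, 40, 46, 69, 79, 111, 121, 127, 178]

Pooled cuts: [6, 16, 22, 25, 34, 40, 46, 61, 67, 69, 79, 93, 98, 106, 111, 121, 127, 141, 147, 154, 160, 166, 172, 178, 187, 193, 196, 204]

Fragment lengths:
  [0,6): 6 bp
  [6,16): 10 bp
  [16,22): 6 bp
  [22,25): 3 bp
  [25,34): 9 bp
  [34,40): 6 bp
  [40,46): 6 bp
  [46,61): 15 bp
  [61,67): 6 bp
  [67,69): 2 bp
  [69,79): 10 bp
  [79,93): 14 bp
  [93,98): 5 bp
  [98,106): 8 bp
  [106,111): 5 bp
  [111,121): 10 bp
  [121,127): 6 bp
  [127,141): 14 bp
  [141,147): 6 bp
  [147,154): 7 bp
  [154,160): 6 bp
  [160,166): 6 bp
  [166,172): 6 bp
  [172,178): 6 bp
  [178,187): 9 bp
  [187,193): 6 bp
  [193,196): 3 bp
  [196,204): 8 bp
  [204,209): 5 bp

[2,3,3,5,5,5,6,6,6,6,6,6,6,6,6,6,6,6,7,8,8,9,9,10,10,10,14,14,15]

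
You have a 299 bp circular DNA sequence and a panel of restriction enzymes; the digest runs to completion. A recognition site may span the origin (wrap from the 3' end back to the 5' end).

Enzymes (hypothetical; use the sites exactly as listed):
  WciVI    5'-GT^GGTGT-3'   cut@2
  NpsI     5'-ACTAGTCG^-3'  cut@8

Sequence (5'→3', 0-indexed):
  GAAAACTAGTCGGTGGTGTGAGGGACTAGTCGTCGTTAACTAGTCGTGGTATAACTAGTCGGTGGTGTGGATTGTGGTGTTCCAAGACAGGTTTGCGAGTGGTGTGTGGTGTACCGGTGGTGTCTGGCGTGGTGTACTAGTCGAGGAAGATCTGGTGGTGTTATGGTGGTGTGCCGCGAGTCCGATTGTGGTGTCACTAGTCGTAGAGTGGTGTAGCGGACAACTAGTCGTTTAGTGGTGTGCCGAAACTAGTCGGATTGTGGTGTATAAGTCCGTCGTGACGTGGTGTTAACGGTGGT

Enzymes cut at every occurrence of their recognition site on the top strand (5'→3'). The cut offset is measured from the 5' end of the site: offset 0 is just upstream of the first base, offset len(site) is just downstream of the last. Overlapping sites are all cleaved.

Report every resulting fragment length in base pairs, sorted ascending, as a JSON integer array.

[2,2,6,6,6,7,11,11,12,12,13,13,14,14,15,18,19,21,22,23,25,27]

Scan for sites:
  WciVI GTGGTGT/2: at [12, 61, 73, 98, 105, 116, 128, 154, 165, 187, 207, 234, 259, 282] ⇒ [14, 63, 75, 100, 107, 118, 130, 156, 167, 189, 209, 236, 261, 284]
  NpsI ACTAGTCG/8: at [4, 24, 38, 53, 135, 195, 222, 247] ⇒ [12, 32, 46, 61, 143, 203, 230, 255]

Pooled cuts: [12, 14, 32, 46, 61, 63, 75, 100, 107, 118, 130, 143, 156, 167, 189, 203, 209, 230, 236, 255, 261, 284]

Fragments:
  12→14: 2 bp
  14→32: 18 bp
  32→46: 14 bp
  46→61: 15 bp
  61→63: 2 bp
  63→75: 12 bp
  75→100: 25 bp
  100→107: 7 bp
  107→118: 11 bp
  118→130: 12 bp
  130→143: 13 bp
  143→156: 13 bp
  156→167: 11 bp
  167→189: 22 bp
  189→203: 14 bp
  203→209: 6 bp
  209→230: 21 bp
  230→236: 6 bp
  236→255: 19 bp
  255→261: 6 bp
  261→284: 23 bp
  284→12 (wrap): 299-284+12 = 27 bp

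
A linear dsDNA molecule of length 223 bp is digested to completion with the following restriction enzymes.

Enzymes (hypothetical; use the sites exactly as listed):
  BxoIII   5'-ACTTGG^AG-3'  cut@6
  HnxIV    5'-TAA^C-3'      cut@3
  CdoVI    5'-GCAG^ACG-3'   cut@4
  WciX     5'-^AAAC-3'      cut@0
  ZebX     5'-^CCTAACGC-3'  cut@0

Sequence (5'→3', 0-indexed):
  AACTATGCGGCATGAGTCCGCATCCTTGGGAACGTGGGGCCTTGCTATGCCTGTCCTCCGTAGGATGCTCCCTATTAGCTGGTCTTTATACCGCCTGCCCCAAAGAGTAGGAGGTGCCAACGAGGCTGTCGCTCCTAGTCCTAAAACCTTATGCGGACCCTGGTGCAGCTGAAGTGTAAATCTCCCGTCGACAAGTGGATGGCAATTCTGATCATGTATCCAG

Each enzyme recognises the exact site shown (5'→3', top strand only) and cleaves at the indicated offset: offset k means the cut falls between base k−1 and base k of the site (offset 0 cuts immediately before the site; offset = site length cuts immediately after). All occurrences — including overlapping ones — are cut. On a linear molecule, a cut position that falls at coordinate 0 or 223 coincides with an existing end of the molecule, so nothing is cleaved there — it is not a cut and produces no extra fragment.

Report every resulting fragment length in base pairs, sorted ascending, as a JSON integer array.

Site scan:
  BxoIII (ACTTGGAG, off=6): no sites
  HnxIV (TAAC, off=3): no sites
  CdoVI (GCAGACG, off=4): no sites
  WciX AAAC/0: at [143] ⇒ [143]
  ZebX (CCTAACGC, off=0): no sites

All cut coordinates (distinct, sorted): [143]

Fragments:
  [0,143): 143 bp
  [143,223): 80 bp

[80,143]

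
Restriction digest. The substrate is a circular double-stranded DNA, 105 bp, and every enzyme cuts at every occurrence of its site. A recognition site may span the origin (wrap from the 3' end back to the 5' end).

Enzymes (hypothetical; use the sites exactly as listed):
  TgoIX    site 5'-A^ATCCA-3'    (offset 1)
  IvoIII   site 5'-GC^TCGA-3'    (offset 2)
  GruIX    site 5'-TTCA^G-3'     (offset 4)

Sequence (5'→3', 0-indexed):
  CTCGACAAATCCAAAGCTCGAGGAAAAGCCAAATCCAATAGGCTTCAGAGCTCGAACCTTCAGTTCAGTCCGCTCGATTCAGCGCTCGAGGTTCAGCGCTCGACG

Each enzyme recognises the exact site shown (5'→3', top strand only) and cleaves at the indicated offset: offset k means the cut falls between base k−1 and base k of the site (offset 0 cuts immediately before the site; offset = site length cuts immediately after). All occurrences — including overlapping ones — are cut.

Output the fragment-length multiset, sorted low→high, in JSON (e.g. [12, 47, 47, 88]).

[4,4,4,5,6,7,7,8,9,10,11,15,15]

Scan for sites:
  TgoIX (AATCCA, off=1): starts [7, 31] → cuts [8, 32]
  IvoIII (GCTCGA, off=2): starts [15, 49, 71, 83, 97, 104] → cuts [1, 17, 51, 73, 85, 99]
  GruIX (TTCAG, off=4): starts [43, 58, 63, 77, 91] → cuts [47, 62, 67, 81, 95]

All cut coordinates (distinct, sorted): [1, 8, 17, 32, 47, 51, 62, 67, 73, 81, 85, 95, 99]

Fragment lengths:
  1→8: 7 bp
  8→17: 9 bp
  17→32: 15 bp
  32→47: 15 bp
  47→51: 4 bp
  51→62: 11 bp
  62→67: 5 bp
  67→73: 6 bp
  73→81: 8 bp
  81→85: 4 bp
  85→95: 10 bp
  95→99: 4 bp
  99→1 (wrap): 105-99+1 = 7 bp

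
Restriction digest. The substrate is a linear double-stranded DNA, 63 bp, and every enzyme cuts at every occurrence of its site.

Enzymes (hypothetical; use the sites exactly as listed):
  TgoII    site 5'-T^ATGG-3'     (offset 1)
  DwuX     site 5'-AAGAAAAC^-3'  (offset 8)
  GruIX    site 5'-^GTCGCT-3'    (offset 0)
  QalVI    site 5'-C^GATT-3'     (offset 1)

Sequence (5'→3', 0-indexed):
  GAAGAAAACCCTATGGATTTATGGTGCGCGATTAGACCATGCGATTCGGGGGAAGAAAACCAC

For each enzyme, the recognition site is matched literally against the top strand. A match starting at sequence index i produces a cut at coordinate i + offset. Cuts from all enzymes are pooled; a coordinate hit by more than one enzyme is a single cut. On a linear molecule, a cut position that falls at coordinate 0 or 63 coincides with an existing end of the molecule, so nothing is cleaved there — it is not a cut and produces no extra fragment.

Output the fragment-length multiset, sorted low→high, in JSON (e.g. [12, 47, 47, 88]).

Per-enzyme occurrences:
  TgoII TATGG/1: at [11, 19] ⇒ [12, 20]
  DwuX AAGAAAAC/8: at [1, 52] ⇒ [9, 60]
  GruIX (GTCGCT, off=0): no sites
  QalVI CGATT/1: at [28, 41] ⇒ [29, 42]

Pooled cuts: [9, 12, 20, 29, 42, 60]

Fragment lengths:
  [0,9): 9 bp
  [9,12): 3 bp
  [12,20): 8 bp
  [20,29): 9 bp
  [29,42): 13 bp
  [42,60): 18 bp
  [60,63): 3 bp

[3,3,8,9,9,13,18]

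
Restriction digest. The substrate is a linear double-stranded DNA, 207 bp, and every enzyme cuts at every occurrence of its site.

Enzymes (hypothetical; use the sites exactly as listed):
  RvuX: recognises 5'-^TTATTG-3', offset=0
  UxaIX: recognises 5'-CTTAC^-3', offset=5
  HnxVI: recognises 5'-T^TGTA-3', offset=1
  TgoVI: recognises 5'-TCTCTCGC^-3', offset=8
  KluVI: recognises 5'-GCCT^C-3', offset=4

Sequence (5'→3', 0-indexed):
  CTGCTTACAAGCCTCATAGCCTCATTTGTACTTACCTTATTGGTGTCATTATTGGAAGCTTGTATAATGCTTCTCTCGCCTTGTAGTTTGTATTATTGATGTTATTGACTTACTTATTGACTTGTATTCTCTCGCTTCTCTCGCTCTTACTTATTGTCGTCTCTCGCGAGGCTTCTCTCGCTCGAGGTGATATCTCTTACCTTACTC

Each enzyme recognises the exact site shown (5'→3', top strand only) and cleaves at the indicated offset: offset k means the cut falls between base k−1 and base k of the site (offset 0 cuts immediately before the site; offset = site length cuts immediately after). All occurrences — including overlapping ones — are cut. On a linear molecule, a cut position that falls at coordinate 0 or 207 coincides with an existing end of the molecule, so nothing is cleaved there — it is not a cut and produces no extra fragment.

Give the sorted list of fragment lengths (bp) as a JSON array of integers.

Site scan:
  RvuX (TTATTG, off=0): starts [36, 48, 92, 101, 113, 150] → cuts [36, 48, 92, 101, 113, 150]
  UxaIX (CTTAC, off=5): starts [3, 30, 108, 145, 195, 200] → cuts [8, 35, 113, 150, 200, 205]
  HnxVI (TTGTA, off=1): starts [25, 59, 80, 87, 121] → cuts [26, 60, 81, 88, 122]
  TgoVI (TCTCTCGC, off=8): starts [71, 127, 136, 159, 173] → cuts [79, 135, 144, 167, 181]
  KluVI (GCCTC, off=4): starts [10, 18] → cuts [14, 22]

Pooled cuts: [8, 14, 22, 26, 35, 36, 48, 60, 79, 81, 88, 92, 101, 113, 122, 135, 144, 150, 167, 181, 200, 205]

Fragments:
  [0,8): 8 bp
  [8,14): 6 bp
  [14,22): 8 bp
  [22,26): 4 bp
  [26,35): 9 bp
  [35,36): 1 bp
  [36,48): 12 bp
  [48,60): 12 bp
  [60,79): 19 bp
  [79,81): 2 bp
  [81,88): 7 bp
  [88,92): 4 bp
  [92,101): 9 bp
  [101,113): 12 bp
  [113,122): 9 bp
  [122,135): 13 bp
  [135,144): 9 bp
  [144,150): 6 bp
  [150,167): 17 bp
  [167,181): 14 bp
  [181,200): 19 bp
  [200,205): 5 bp
  [205,207): 2 bp

[1,2,2,4,4,5,6,6,7,8,8,9,9,9,9,12,12,12,13,14,17,19,19]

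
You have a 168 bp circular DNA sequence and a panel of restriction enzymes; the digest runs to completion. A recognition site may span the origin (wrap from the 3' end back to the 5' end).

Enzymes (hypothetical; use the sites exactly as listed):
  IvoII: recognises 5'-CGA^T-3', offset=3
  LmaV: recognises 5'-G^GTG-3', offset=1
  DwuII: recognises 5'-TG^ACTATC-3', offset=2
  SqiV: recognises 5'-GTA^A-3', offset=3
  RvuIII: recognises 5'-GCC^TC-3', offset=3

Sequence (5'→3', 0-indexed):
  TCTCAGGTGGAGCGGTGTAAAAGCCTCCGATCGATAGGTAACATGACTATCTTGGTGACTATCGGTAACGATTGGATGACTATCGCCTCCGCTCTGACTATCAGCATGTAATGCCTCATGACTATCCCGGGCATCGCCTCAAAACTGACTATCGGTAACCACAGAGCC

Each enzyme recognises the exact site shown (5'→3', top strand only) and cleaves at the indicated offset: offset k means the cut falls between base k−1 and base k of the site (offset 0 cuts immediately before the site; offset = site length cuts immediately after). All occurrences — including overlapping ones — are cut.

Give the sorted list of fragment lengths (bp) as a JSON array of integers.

[3,4,4,5,5,5,5,5,6,6,6,7,8,9,9,9,9,10,10,11,14,18]

Site scan:
  IvoII (CGAT, off=3): starts [27, 31, 68] → cuts [30, 34, 71]
  LmaV (GGTG, off=1): starts [5, 13, 53] → cuts [6, 14, 54]
  DwuII (TGACTATC, off=2): starts [43, 55, 76, 94, 118, 145] → cuts [45, 57, 78, 96, 120, 147]
  SqiV (GTAA, off=3): starts [16, 37, 64, 107, 154] → cuts [19, 40, 67, 110, 157]
  RvuIII (GCCTC, off=3): starts [22, 84, 112, 135, 165] → cuts [0, 25, 87, 115, 138]

All cut coordinates (distinct, sorted): [0, 6, 14, 19, 25, 30, 34, 40, 45, 54, 57, 67, 71, 78, 87, 96, 110, 115, 120, 138, 147, 157]

Fragments:
  0→6: 6 bp
  6→14: 8 bp
  14→19: 5 bp
  19→25: 6 bp
  25→30: 5 bp
  30→34: 4 bp
  34→40: 6 bp
  40→45: 5 bp
  45→54: 9 bp
  54→57: 3 bp
  57→67: 10 bp
  67→71: 4 bp
  71→78: 7 bp
  78→87: 9 bp
  87→96: 9 bp
  96→110: 14 bp
  110→115: 5 bp
  115→120: 5 bp
  120→138: 18 bp
  138→147: 9 bp
  147→157: 10 bp
  157→0 (wrap): 168-157+0 = 11 bp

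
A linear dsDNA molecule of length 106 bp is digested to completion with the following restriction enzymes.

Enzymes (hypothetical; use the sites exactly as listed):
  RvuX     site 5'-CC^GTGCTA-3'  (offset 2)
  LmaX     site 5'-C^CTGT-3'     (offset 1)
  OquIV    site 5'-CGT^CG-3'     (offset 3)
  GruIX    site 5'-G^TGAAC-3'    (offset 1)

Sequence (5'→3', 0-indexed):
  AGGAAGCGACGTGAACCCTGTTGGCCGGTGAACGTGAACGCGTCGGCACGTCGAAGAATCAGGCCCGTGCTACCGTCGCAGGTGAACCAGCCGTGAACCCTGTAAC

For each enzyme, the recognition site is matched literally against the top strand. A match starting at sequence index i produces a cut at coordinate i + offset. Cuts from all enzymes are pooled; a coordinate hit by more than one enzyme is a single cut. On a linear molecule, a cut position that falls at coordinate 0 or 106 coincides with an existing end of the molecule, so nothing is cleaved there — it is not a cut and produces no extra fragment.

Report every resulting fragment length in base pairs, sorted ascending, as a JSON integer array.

[6,6,6,6,7,8,9,10,11,11,11,15]

Scan for sites:
  RvuX CCGTGCTA/2: at [64] ⇒ [66]
  LmaX CCTGT/1: at [16, 98] ⇒ [17, 99]
  OquIV CGTCG/3: at [40, 48, 73] ⇒ [43, 51, 76]
  GruIX GTGAAC/1: at [10, 27, 33, 81, 92] ⇒ [11, 28, 34, 82, 93]

All cut coordinates (distinct, sorted): [11, 17, 28, 34, 43, 51, 66, 76, 82, 93, 99]

Fragments:
  [0,11): 11 bp
  [11,17): 6 bp
  [17,28): 11 bp
  [28,34): 6 bp
  [34,43): 9 bp
  [43,51): 8 bp
  [51,66): 15 bp
  [66,76): 10 bp
  [76,82): 6 bp
  [82,93): 11 bp
  [93,99): 6 bp
  [99,106): 7 bp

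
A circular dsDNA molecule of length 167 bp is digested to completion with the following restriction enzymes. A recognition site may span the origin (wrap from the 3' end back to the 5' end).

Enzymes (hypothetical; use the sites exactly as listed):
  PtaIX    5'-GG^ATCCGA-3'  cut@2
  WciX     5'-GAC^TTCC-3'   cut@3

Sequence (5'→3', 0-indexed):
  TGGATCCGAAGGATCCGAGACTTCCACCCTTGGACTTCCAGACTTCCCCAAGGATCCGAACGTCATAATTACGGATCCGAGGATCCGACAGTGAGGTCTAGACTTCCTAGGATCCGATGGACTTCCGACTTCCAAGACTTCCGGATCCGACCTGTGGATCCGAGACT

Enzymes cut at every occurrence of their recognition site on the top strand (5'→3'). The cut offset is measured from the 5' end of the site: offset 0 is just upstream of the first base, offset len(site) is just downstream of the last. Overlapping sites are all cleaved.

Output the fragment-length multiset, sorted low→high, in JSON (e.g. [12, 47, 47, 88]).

Per-enzyme occurrences:
  PtaIX GGATCCGA/2: at [1, 10, 51, 72, 80, 109, 142, 155] ⇒ [3, 12, 53, 74, 82, 111, 144, 157]
  WciX GACTTCC/3: at [18, 32, 40, 100, 119, 126, 135] ⇒ [21, 35, 43, 103, 122, 129, 138]

All cut coordinates (distinct, sorted): [3, 12, 21, 35, 43, 53, 74, 82, 103, 111, 122, 129, 138, 144, 157]

Fragments:
  3→12: 9 bp
  12→21: 9 bp
  21→35: 14 bp
  35→43: 8 bp
  43→53: 10 bp
  53→74: 21 bp
  74→82: 8 bp
  82→103: 21 bp
  103→111: 8 bp
  111→122: 11 bp
  122→129: 7 bp
  129→138: 9 bp
  138→144: 6 bp
  144→157: 13 bp
  157→3 (wrap): 167-157+3 = 13 bp

[6,7,8,8,8,9,9,9,10,11,13,13,14,21,21]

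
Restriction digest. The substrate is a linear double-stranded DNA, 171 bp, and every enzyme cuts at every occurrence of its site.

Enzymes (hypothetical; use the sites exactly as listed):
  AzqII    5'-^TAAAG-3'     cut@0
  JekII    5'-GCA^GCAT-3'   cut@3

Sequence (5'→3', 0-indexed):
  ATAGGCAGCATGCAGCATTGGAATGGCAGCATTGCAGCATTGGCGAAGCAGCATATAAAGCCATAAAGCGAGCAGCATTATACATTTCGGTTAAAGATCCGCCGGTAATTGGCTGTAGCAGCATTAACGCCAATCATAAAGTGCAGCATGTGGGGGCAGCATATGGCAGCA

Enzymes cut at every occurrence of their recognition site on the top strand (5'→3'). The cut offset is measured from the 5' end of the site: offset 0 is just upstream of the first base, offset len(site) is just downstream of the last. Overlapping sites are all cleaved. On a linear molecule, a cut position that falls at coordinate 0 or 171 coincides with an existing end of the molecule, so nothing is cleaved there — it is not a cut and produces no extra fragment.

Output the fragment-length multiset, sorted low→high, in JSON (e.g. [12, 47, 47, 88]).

[5,7,7,8,8,9,11,13,13,14,14,16,17,29]

Site scan:
  AzqII TAAAG/0: at [55, 63, 91, 136] ⇒ [55, 63, 91, 136]
  JekII GCAGCAT/3: at [4, 11, 25, 33, 47, 71, 117, 142, 155] ⇒ [7, 14, 28, 36, 50, 74, 120, 145, 158]

All cut coordinates (distinct, sorted): [7, 14, 28, 36, 50, 55, 63, 74, 91, 120, 136, 145, 158]

Fragments:
  [0,7): 7 bp
  [7,14): 7 bp
  [14,28): 14 bp
  [28,36): 8 bp
  [36,50): 14 bp
  [50,55): 5 bp
  [55,63): 8 bp
  [63,74): 11 bp
  [74,91): 17 bp
  [91,120): 29 bp
  [120,136): 16 bp
  [136,145): 9 bp
  [145,158): 13 bp
  [158,171): 13 bp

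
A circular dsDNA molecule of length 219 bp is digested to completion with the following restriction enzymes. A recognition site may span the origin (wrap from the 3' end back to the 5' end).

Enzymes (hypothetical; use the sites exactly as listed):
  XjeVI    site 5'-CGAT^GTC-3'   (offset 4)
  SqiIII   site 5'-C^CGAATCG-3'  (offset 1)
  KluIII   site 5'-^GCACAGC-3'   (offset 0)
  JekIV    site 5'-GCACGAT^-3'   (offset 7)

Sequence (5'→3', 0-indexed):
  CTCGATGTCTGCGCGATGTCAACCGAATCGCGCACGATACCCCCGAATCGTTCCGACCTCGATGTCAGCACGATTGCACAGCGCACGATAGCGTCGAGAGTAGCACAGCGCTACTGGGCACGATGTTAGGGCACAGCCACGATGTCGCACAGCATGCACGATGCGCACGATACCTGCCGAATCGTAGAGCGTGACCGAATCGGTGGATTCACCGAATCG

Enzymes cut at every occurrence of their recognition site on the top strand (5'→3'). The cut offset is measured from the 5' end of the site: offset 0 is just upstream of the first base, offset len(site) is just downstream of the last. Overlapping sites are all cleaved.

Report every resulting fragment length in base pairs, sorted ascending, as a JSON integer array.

[1,3,5,6,6,6,9,11,11,13,13,13,14,15,16,17,18,20,22]

Per-enzyme occurrences:
  XjeVI (CGATGTC, off=4): starts [2, 13, 59, 139] → cuts [6, 17, 63, 143]
  SqiIII (CCGAATCG, off=1): starts [22, 42, 176, 194, 211] → cuts [23, 43, 177, 195, 212]
  KluIII (GCACAGC, off=0): starts [75, 102, 130, 146] → cuts [75, 102, 130, 146]
  JekIV (GCACGAT, off=7): starts [31, 67, 82, 117, 155, 164] → cuts [38, 74, 89, 124, 162, 171]

All cut coordinates (distinct, sorted): [6, 17, 23, 38, 43, 63, 74, 75, 89, 102, 124, 130, 143, 146, 162, 171, 177, 195, 212]

Fragments:
  6→17: 11 bp
  17→23: 6 bp
  23→38: 15 bp
  38→43: 5 bp
  43→63: 20 bp
  63→74: 11 bp
  74→75: 1 bp
  75→89: 14 bp
  89→102: 13 bp
  102→124: 22 bp
  124→130: 6 bp
  130→143: 13 bp
  143→146: 3 bp
  146→162: 16 bp
  162→171: 9 bp
  171→177: 6 bp
  177→195: 18 bp
  195→212: 17 bp
  212→6 (wrap): 219-212+6 = 13 bp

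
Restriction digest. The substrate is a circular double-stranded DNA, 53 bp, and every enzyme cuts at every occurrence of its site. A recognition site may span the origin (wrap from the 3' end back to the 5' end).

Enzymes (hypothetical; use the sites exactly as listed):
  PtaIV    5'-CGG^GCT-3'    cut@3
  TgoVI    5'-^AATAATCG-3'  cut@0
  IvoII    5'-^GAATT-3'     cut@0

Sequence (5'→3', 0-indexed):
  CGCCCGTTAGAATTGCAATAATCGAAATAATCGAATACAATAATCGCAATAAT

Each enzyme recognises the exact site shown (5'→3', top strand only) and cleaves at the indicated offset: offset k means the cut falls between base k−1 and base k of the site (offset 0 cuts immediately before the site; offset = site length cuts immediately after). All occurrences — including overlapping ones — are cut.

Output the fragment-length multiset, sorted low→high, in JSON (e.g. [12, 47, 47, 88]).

Scan for sites:
  PtaIV (CGGGCT, off=3): no sites
  TgoVI AATAATCG/0: at [16, 25, 38, 47] ⇒ [16, 25, 38, 47]
  IvoII GAATT/0: at [9] ⇒ [9]

Pooled cuts: [9, 16, 25, 38, 47]

Fragments:
  9→16: 7 bp
  16→25: 9 bp
  25→38: 13 bp
  38→47: 9 bp
  47→9 (wrap): 53-47+9 = 15 bp

[7,9,9,13,15]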